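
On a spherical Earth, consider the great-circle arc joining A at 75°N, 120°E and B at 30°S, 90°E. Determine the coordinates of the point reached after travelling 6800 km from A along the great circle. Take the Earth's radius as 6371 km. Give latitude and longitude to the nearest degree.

Write both endpoints as unit vectors p₁, p₂ with components (cos φ cos λ, cos φ sin λ, sin φ).
The central angle between the endpoints is δ = arccos(p₁·p₂) ≈ 1.864 rad (106.8°). The total great-circle distance is δ·R ≈ 1.864 × 6371 ≈ 11874 km, so the target fraction is f = 6800/11874 ≈ 0.573.
Interpolate at f ≈ 0.573 with slerp weights a = sin((1−f)δ)/sin δ ≈ 0.747, b = sin(fδ)/sin δ ≈ 0.915.
p = a·p₁ + b·p₂ ≈ (-0.097, 0.960, 0.264); φ = arcsin(p_z) ≈ 15.30°, λ = atan2(p_y, p_x) ≈ 95.75°.

≈ 15°N, 96°E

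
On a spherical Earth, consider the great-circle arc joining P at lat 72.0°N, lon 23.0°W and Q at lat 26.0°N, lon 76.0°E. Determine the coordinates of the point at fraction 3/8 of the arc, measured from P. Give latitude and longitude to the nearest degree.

Write both endpoints as unit vectors p₁, p₂ with components (cos φ cos λ, cos φ sin λ, sin φ).
The central angle between the endpoints is δ = arccos(p₁·p₂) ≈ 1.188 rad (68.1°).
Interpolate at f = 3/8 with slerp weights a = sin((1−f)δ)/sin δ ≈ 0.729, b = sin(fδ)/sin δ ≈ 0.465.
p = a·p₁ + b·p₂ ≈ (0.308, 0.317, 0.897); φ = arcsin(p_z) ≈ 63.75°, λ = atan2(p_y, p_x) ≈ 45.80°.

≈ lat 64°N, lon 46°E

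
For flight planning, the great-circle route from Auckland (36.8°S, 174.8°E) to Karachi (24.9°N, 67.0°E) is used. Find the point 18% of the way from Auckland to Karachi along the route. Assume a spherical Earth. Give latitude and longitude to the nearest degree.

≈ 30°S, 150°E

Convert each endpoint to a unit vector on the sphere (x = cos φ cos λ, y = cos φ sin λ, z = sin φ).
The central angle between the endpoints is δ = arccos(p₁·p₂) ≈ 2.065 rad (118.3°).
Interpolate at f = 0.18 with slerp weights a = sin((1−f)δ)/sin δ ≈ 1.127, b = sin(fδ)/sin δ ≈ 0.413.
p = a·p₁ + b·p₂ ≈ (-0.753, 0.426, -0.502); φ = arcsin(p_z) ≈ -30.11°, λ = atan2(p_y, p_x) ≈ 150.48°.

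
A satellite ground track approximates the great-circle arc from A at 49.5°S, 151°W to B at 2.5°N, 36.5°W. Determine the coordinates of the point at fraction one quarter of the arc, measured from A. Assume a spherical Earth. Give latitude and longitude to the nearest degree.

Write both endpoints as unit vectors p₁, p₂ with components (cos φ cos λ, cos φ sin λ, sin φ).
The central angle between the endpoints is δ = arccos(p₁·p₂) ≈ 1.878 rad (107.6°).
Interpolate at f = 1/4 with slerp weights a = sin((1−f)δ)/sin δ ≈ 1.035, b = sin(fδ)/sin δ ≈ 0.475.
p = a·p₁ + b·p₂ ≈ (-0.207, -0.608, -0.767); φ = arcsin(p_z) ≈ -50.04°, λ = atan2(p_y, p_x) ≈ -108.79°.

≈ 50°S, 109°W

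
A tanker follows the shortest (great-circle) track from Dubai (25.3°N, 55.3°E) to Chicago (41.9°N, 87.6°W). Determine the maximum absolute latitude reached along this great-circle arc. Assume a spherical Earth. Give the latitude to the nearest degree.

The great circle lies in the plane with unit normal n̂ = (p₁ × p₂)/|p₁ × p₂|.
Here n̂_z ≈ -0.419; the vertex latitude is φ_max = arccos|n̂_z| ≈ 65.2°.
Check via Clairaut: cos φ_max = |cos φ₁| · sin C = cos(25.3°)·sin(27.6°) ≈ 0.419, again giving ≈ 65.2°.

≈ 65°N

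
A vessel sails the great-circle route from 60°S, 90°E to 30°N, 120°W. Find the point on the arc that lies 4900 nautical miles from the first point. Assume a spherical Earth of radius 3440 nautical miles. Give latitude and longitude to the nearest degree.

≈ 27°S, 145°W

From cos δ = sin φ₁ sin φ₂ + cos φ₁ cos φ₂ cos Δλ, the central angle is δ ≈ 2.512 rad (143.9°). The total great-circle distance is δ·R ≈ 2.512 × 3440 ≈ 8640 nmi, so the target fraction is f = 4900/8640 ≈ 0.567.
Interpolate at f ≈ 0.567 with slerp weights a = sin((1−f)δ)/sin δ ≈ 1.503, b = sin(fδ)/sin δ ≈ 1.679.
p = a·p₁ + b·p₂ ≈ (-0.727, -0.508, -0.462); φ = arcsin(p_z) ≈ -27.50°, λ = atan2(p_y, p_x) ≈ -145.06°.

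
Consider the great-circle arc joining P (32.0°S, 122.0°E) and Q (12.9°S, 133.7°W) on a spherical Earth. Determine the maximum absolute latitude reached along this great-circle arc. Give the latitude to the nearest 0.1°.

≈ 36.5°S

The great circle lies in the plane with unit normal n̂ = (p₁ × p₂)/|p₁ × p₂|.
Here n̂_z ≈ +0.804; the vertex latitude is φ_max = arccos|n̂_z| ≈ 36.5°.
Check via Clairaut: cos φ_max = |cos φ₁| · sin C = cos(32.0°)·sin(108.5°) ≈ 0.804, again giving ≈ 36.5°.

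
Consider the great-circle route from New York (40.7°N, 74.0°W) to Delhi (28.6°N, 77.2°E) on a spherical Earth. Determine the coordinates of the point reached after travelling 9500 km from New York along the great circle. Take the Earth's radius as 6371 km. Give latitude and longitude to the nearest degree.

From cos δ = sin φ₁ sin φ₂ + cos φ₁ cos φ₂ cos Δλ, the central angle is δ ≈ 1.845 rad (105.7°). The total great-circle distance is δ·R ≈ 1.845 × 6371 ≈ 11757 km, so the target fraction is f = 9500/11757 ≈ 0.808.
Interpolate at f ≈ 0.808 with slerp weights a = sin((1−f)δ)/sin δ ≈ 0.360, b = sin(fδ)/sin δ ≈ 1.036.
p = a·p₁ + b·p₂ ≈ (0.277, 0.624, 0.731); φ = arcsin(p_z) ≈ 46.95°, λ = atan2(p_y, p_x) ≈ 66.08°.

≈ (47°N, 66°E)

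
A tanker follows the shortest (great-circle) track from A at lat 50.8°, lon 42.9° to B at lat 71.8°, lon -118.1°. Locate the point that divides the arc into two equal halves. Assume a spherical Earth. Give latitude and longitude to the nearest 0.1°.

≈ lat 78.5°, lon 26.1°

Write both endpoints as unit vectors p₁, p₂ with components (cos φ cos λ, cos φ sin λ, sin φ).
The central angle between the endpoints is δ = arccos(p₁·p₂) ≈ 0.989 rad (56.7°).
Interpolate at f = 1/2 with slerp weights a = sin((1−f)δ)/sin δ ≈ 0.568, b = sin(fδ)/sin δ ≈ 0.568.
p = a·p₁ + b·p₂ ≈ (0.179, 0.088, 0.980); φ = arcsin(p_z) ≈ 78.47°, λ = atan2(p_y, p_x) ≈ 26.10°.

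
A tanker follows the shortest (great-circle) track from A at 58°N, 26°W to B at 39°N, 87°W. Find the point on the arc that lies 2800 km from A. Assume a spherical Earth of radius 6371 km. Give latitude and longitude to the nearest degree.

≈ 51°N, 68°W

The haversine formula gives a central angle δ ≈ 0.748 rad (42.8°) between the endpoints. The total great-circle distance is δ·R ≈ 0.748 × 6371 ≈ 4763 km, so the target fraction is f = 2800/4763 ≈ 0.588.
Interpolate at f ≈ 0.588 with slerp weights a = sin((1−f)δ)/sin δ ≈ 0.446, b = sin(fδ)/sin δ ≈ 0.626.
p = a·p₁ + b·p₂ ≈ (0.238, -0.589, 0.772); φ = arcsin(p_z) ≈ 50.54°, λ = atan2(p_y, p_x) ≈ -68.02°.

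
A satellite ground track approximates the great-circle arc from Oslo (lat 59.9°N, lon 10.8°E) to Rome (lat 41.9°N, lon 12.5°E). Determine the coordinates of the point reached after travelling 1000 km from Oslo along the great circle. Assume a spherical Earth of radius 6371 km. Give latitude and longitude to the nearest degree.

≈ lat 51°N, lon 12°E

Convert each endpoint to a unit vector on the sphere (x = cos φ cos λ, y = cos φ sin λ, z = sin φ).
The central angle between the endpoints is δ = arccos(p₁·p₂) ≈ 0.315 rad (18.0°). The total great-circle distance is δ·R ≈ 0.315 × 6371 ≈ 2005 km, so the target fraction is f = 1000/2005 ≈ 0.499.
Interpolate at f ≈ 0.499 with slerp weights a = sin((1−f)δ)/sin δ ≈ 0.507, b = sin(fδ)/sin δ ≈ 0.505.
p = a·p₁ + b·p₂ ≈ (0.617, 0.129, 0.776); φ = arcsin(p_z) ≈ 50.92°, λ = atan2(p_y, p_x) ≈ 11.81°.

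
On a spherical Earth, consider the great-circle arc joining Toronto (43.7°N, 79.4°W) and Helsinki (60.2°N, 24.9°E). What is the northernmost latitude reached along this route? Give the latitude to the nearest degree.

The great circle lies in the plane with unit normal n̂ = (p₁ × p₂)/|p₁ × p₂|.
Here n̂_z ≈ +0.405; the vertex latitude is φ_max = arccos|n̂_z| ≈ 66.1°.
Check via Clairaut: cos φ_max = |cos φ₁| · sin C = cos(43.7°)·sin(34.1°) ≈ 0.405, again giving ≈ 66.1°.

≈ 66°N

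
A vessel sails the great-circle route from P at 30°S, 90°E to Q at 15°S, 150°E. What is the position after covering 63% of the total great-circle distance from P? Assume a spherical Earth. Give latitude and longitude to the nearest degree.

Write both endpoints as unit vectors p₁, p₂ with components (cos φ cos λ, cos φ sin λ, sin φ).
The central angle between the endpoints is δ = arccos(p₁·p₂) ≈ 0.991 rad (56.8°).
Interpolate at f = 0.63 with slerp weights a = sin((1−f)δ)/sin δ ≈ 0.429, b = sin(fδ)/sin δ ≈ 0.699.
p = a·p₁ + b·p₂ ≈ (-0.585, 0.709, -0.395); φ = arcsin(p_z) ≈ -23.27°, λ = atan2(p_y, p_x) ≈ 129.52°.

≈ 23°S, 130°E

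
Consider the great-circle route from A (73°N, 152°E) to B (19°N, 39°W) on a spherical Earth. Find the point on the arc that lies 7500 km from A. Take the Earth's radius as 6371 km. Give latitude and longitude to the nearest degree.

≈ (39°N, 40°W)

From cos δ = sin φ₁ sin φ₂ + cos φ₁ cos φ₂ cos Δλ, the central angle is δ ≈ 1.531 rad (87.7°). The total great-circle distance is δ·R ≈ 1.531 × 6371 ≈ 9753 km, so the target fraction is f = 7500/9753 ≈ 0.769.
Interpolate at f ≈ 0.769 with slerp weights a = sin((1−f)δ)/sin δ ≈ 0.347, b = sin(fδ)/sin δ ≈ 0.924.
p = a·p₁ + b·p₂ ≈ (0.590, -0.502, 0.632); φ = arcsin(p_z) ≈ 39.22°, λ = atan2(p_y, p_x) ≈ -40.43°.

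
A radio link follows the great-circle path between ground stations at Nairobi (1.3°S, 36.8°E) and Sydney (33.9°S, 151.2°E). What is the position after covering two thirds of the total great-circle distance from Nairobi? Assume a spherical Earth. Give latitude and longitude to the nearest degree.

From cos δ = sin φ₁ sin φ₂ + cos φ₁ cos φ₂ cos Δλ, the central angle is δ ≈ 1.907 rad (109.3°).
Interpolate at f = 2/3 with slerp weights a = sin((1−f)δ)/sin δ ≈ 0.629, b = sin(fδ)/sin δ ≈ 1.012.
p = a·p₁ + b·p₂ ≈ (-0.233, 0.781, -0.579); φ = arcsin(p_z) ≈ -35.37°, λ = atan2(p_y, p_x) ≈ 106.58°.

≈ 35°S, 107°E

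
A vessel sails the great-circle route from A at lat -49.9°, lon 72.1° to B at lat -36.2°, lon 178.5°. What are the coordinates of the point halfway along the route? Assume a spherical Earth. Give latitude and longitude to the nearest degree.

≈ lat -57°, lon 134°

Write both endpoints as unit vectors p₁, p₂ with components (cos φ cos λ, cos φ sin λ, sin φ).
The central angle between the endpoints is δ = arccos(p₁·p₂) ≈ 1.261 rad (72.2°).
Interpolate at f = 1/2 with slerp weights a = sin((1−f)δ)/sin δ ≈ 0.619, b = sin(fδ)/sin δ ≈ 0.619.
p = a·p₁ + b·p₂ ≈ (-0.377, 0.392, -0.839); φ = arcsin(p_z) ≈ -57.04°, λ = atan2(p_y, p_x) ≈ 133.83°.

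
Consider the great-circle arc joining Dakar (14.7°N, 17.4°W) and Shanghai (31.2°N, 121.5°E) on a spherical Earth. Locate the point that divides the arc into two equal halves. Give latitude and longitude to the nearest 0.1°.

≈ 50.0°N, 42.7°E

The haversine formula gives a central angle δ ≈ 2.085 rad (119.5°) between the endpoints.
Interpolate at f = 1/2 with slerp weights a = sin((1−f)δ)/sin δ ≈ 0.992, b = sin(fδ)/sin δ ≈ 0.992.
p = a·p₁ + b·p₂ ≈ (0.472, 0.437, 0.766); φ = arcsin(p_z) ≈ 49.97°, λ = atan2(p_y, p_x) ≈ 42.75°.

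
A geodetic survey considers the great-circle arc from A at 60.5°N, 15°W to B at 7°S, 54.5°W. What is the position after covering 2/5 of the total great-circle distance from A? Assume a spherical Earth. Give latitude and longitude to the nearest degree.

≈ 35°N, 38°W

Write both endpoints as unit vectors p₁, p₂ with components (cos φ cos λ, cos φ sin λ, sin φ).
The central angle between the endpoints is δ = arccos(p₁·p₂) ≈ 1.296 rad (74.3°).
Interpolate at f = 2/5 with slerp weights a = sin((1−f)δ)/sin δ ≈ 0.729, b = sin(fδ)/sin δ ≈ 0.515.
p = a·p₁ + b·p₂ ≈ (0.643, -0.509, 0.572); φ = arcsin(p_z) ≈ 34.87°, λ = atan2(p_y, p_x) ≈ -38.34°.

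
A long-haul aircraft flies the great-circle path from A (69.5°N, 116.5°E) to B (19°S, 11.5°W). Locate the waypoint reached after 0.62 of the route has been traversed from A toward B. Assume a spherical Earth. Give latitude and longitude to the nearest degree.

≈ (25°N, 3°E)

From cos δ = sin φ₁ sin φ₂ + cos φ₁ cos φ₂ cos Δλ, the central angle is δ ≈ 2.105 rad (120.6°).
Interpolate at f = 0.62 with slerp weights a = sin((1−f)δ)/sin δ ≈ 0.833, b = sin(fδ)/sin δ ≈ 1.121.
p = a·p₁ + b·p₂ ≈ (0.908, 0.050, 0.415); φ = arcsin(p_z) ≈ 24.55°, λ = atan2(p_y, p_x) ≈ 3.14°.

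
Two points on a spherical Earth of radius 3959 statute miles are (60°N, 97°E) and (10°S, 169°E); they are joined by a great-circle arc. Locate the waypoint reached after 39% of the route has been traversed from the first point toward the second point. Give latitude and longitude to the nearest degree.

Write both endpoints as unit vectors p₁, p₂ with components (cos φ cos λ, cos φ sin λ, sin φ).
The central angle between the endpoints is δ = arccos(p₁·p₂) ≈ 1.569 rad (89.9°).
Interpolate at f = 0.39 with slerp weights a = sin((1−f)δ)/sin δ ≈ 0.818, b = sin(fδ)/sin δ ≈ 0.574.
p = a·p₁ + b·p₂ ≈ (-0.605, 0.514, 0.608); φ = arcsin(p_z) ≈ 37.46°, λ = atan2(p_y, p_x) ≈ 139.67°.

≈ (37°N, 140°E)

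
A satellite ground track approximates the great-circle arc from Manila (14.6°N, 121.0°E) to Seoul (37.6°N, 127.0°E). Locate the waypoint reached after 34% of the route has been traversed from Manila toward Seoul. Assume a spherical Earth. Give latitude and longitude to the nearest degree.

Convert each endpoint to a unit vector on the sphere (x = cos φ cos λ, y = cos φ sin λ, z = sin φ).
The central angle between the endpoints is δ = arccos(p₁·p₂) ≈ 0.412 rad (23.6°).
Interpolate at f = 0.34 with slerp weights a = sin((1−f)δ)/sin δ ≈ 0.671, b = sin(fδ)/sin δ ≈ 0.349.
p = a·p₁ + b·p₂ ≈ (-0.501, 0.777, 0.382); φ = arcsin(p_z) ≈ 22.45°, λ = atan2(p_y, p_x) ≈ 122.79°.

≈ 22°N, 123°E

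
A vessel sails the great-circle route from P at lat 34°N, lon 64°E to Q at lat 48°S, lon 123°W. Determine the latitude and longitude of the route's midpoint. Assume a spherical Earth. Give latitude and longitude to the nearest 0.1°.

Write both endpoints as unit vectors p₁, p₂ with components (cos φ cos λ, cos φ sin λ, sin φ).
The central angle between the endpoints is δ = arccos(p₁·p₂) ≈ 2.881 rad (165.1°).
Interpolate at f = 1/2 with slerp weights a = sin((1−f)δ)/sin δ ≈ 3.844, b = sin(fδ)/sin δ ≈ 3.844.
p = a·p₁ + b·p₂ ≈ (-0.004, 0.707, -0.707); φ = arcsin(p_z) ≈ -45.00°, λ = atan2(p_y, p_x) ≈ 90.31°.

≈ lat 45.0°S, lon 90.3°E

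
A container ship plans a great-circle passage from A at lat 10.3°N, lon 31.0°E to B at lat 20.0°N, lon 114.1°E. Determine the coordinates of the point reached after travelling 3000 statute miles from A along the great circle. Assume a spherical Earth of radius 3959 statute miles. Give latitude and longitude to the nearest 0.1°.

≈ lat 20.3°N, lon 75.0°E

Convert each endpoint to a unit vector on the sphere (x = cos φ cos λ, y = cos φ sin λ, z = sin φ).
The central angle between the endpoints is δ = arccos(p₁·p₂) ≈ 1.398 rad (80.1°). The total great-circle distance is δ·R ≈ 1.398 × 3959 ≈ 5534 mi, so the target fraction is f = 3000/5534 ≈ 0.542.
Interpolate at f ≈ 0.542 with slerp weights a = sin((1−f)δ)/sin δ ≈ 0.606, b = sin(fδ)/sin δ ≈ 0.698.
p = a·p₁ + b·p₂ ≈ (0.244, 0.906, 0.347); φ = arcsin(p_z) ≈ 20.31°, λ = atan2(p_y, p_x) ≈ 74.95°.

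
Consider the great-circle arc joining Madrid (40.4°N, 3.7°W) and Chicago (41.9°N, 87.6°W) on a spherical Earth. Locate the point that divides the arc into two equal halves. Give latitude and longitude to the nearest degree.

≈ 50°N, 45°W

Convert each endpoint to a unit vector on the sphere (x = cos φ cos λ, y = cos φ sin λ, z = sin φ).
The central angle between the endpoints is δ = arccos(p₁·p₂) ≈ 1.055 rad (60.5°).
Interpolate at f = 1/2 with slerp weights a = sin((1−f)δ)/sin δ ≈ 0.579, b = sin(fδ)/sin δ ≈ 0.579.
p = a·p₁ + b·p₂ ≈ (0.458, -0.459, 0.762); φ = arcsin(p_z) ≈ 49.60°, λ = atan2(p_y, p_x) ≈ -45.06°.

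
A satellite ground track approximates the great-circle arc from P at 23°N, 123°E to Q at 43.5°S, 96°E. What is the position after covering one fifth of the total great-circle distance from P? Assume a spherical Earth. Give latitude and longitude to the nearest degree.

Write both endpoints as unit vectors p₁, p₂ with components (cos φ cos λ, cos φ sin λ, sin φ).
The central angle between the endpoints is δ = arccos(p₁·p₂) ≈ 1.239 rad (71.0°).
Interpolate at f = 1/5 with slerp weights a = sin((1−f)δ)/sin δ ≈ 0.885, b = sin(fδ)/sin δ ≈ 0.259.
p = a·p₁ + b·p₂ ≈ (-0.463, 0.870, 0.167); φ = arcsin(p_z) ≈ 9.63°, λ = atan2(p_y, p_x) ≈ 118.03°.

≈ 10°N, 118°E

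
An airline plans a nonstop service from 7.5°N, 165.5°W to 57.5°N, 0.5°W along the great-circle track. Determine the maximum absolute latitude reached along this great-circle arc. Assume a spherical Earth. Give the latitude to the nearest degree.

The great circle lies in the plane with unit normal n̂ = (p₁ × p₂)/|p₁ × p₂|.
Here n̂_z ≈ +0.151; the vertex latitude is φ_max = arccos|n̂_z| ≈ 81.3°.

≈ 81°N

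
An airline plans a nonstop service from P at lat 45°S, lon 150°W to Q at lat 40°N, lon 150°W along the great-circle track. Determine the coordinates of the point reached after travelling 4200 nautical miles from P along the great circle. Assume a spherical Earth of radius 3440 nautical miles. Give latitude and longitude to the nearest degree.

≈ lat 25°N, lon 150°W

The haversine formula gives a central angle δ ≈ 1.484 rad (85.0°) between the endpoints. The total great-circle distance is δ·R ≈ 1.484 × 3440 ≈ 5103 nmi, so the target fraction is f = 4200/5103 ≈ 0.823.
Interpolate at f ≈ 0.823 with slerp weights a = sin((1−f)δ)/sin δ ≈ 0.261, b = sin(fδ)/sin δ ≈ 0.943.
p = a·p₁ + b·p₂ ≈ (-0.785, -0.453, 0.422); φ = arcsin(p_z) ≈ 24.95°, λ = atan2(p_y, p_x) ≈ -150.00°.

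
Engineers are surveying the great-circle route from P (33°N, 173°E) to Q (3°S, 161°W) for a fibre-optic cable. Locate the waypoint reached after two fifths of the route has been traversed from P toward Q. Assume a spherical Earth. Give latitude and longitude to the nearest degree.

≈ (19°N, 175°W)

Write both endpoints as unit vectors p₁, p₂ with components (cos φ cos λ, cos φ sin λ, sin φ).
The central angle between the endpoints is δ = arccos(p₁·p₂) ≈ 0.761 rad (43.6°).
Interpolate at f = 2/5 with slerp weights a = sin((1−f)δ)/sin δ ≈ 0.639, b = sin(fδ)/sin δ ≈ 0.435.
p = a·p₁ + b·p₂ ≈ (-0.943, -0.076, 0.325); φ = arcsin(p_z) ≈ 18.99°, λ = atan2(p_y, p_x) ≈ -175.39°.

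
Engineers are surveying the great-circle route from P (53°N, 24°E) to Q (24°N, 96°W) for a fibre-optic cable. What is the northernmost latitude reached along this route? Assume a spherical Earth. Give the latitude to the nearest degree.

The great circle lies in the plane with unit normal n̂ = (p₁ × p₂)/|p₁ × p₂|.
Here n̂_z ≈ -0.477; the vertex latitude is φ_max = arccos|n̂_z| ≈ 61.5°.

≈ 62°N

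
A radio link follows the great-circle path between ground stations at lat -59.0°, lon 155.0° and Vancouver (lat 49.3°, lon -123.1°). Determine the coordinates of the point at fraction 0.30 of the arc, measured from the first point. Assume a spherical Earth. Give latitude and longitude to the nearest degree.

Convert each endpoint to a unit vector on the sphere (x = cos φ cos λ, y = cos φ sin λ, z = sin φ).
The central angle between the endpoints is δ = arccos(p₁·p₂) ≈ 2.217 rad (127.1°).
Interpolate at f = 0.30 with slerp weights a = sin((1−f)δ)/sin δ ≈ 1.253, b = sin(fδ)/sin δ ≈ 0.773.
p = a·p₁ + b·p₂ ≈ (-0.860, -0.150, -0.487); φ = arcsin(p_z) ≈ -29.18°, λ = atan2(p_y, p_x) ≈ -170.12°.

≈ lat -29°, lon -170°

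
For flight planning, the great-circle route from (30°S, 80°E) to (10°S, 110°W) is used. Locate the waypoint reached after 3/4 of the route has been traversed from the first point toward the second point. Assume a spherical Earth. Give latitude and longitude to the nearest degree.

≈ (44°S, 120°W)

Write both endpoints as unit vectors p₁, p₂ with components (cos φ cos λ, cos φ sin λ, sin φ).
The central angle between the endpoints is δ = arccos(p₁·p₂) ≈ 2.424 rad (138.9°).
Interpolate at f = 3/4 with slerp weights a = sin((1−f)δ)/sin δ ≈ 0.866, b = sin(fδ)/sin δ ≈ 1.474.
p = a·p₁ + b·p₂ ≈ (-0.366, -0.626, -0.689); φ = arcsin(p_z) ≈ -43.53°, λ = atan2(p_y, p_x) ≈ -120.34°.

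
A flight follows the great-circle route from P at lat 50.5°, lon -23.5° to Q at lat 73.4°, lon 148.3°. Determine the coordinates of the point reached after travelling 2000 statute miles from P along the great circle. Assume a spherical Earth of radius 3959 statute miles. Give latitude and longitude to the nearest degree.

Convert each endpoint to a unit vector on the sphere (x = cos φ cos λ, y = cos φ sin λ, z = sin φ).
The central angle between the endpoints is δ = arccos(p₁·p₂) ≈ 0.977 rad (56.0°). The total great-circle distance is δ·R ≈ 0.977 × 3959 ≈ 3868 mi, so the target fraction is f = 2000/3868 ≈ 0.517.
Interpolate at f ≈ 0.517 with slerp weights a = sin((1−f)δ)/sin δ ≈ 0.548, b = sin(fδ)/sin δ ≈ 0.584.
p = a·p₁ + b·p₂ ≈ (0.178, -0.051, 0.983); φ = arcsin(p_z) ≈ 79.33°, λ = atan2(p_y, p_x) ≈ -16.12°.

≈ lat 79°, lon -16°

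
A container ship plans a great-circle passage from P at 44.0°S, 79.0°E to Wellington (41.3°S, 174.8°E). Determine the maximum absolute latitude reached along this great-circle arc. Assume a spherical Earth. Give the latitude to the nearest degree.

The great circle lies in the plane with unit normal n̂ = (p₁ × p₂)/|p₁ × p₂|.
Here n̂_z ≈ +0.588; the vertex latitude is φ_max = arccos|n̂_z| ≈ 54.0°.

≈ 54°S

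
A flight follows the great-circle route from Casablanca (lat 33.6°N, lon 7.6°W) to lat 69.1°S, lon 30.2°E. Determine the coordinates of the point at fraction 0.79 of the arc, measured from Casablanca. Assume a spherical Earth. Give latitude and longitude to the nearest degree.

≈ lat 49°S, lon 12°E

Write both endpoints as unit vectors p₁, p₂ with components (cos φ cos λ, cos φ sin λ, sin φ).
The central angle between the endpoints is δ = arccos(p₁·p₂) ≈ 1.857 rad (106.4°).
Interpolate at f = 0.79 with slerp weights a = sin((1−f)δ)/sin δ ≈ 0.396, b = sin(fδ)/sin δ ≈ 1.037.
p = a·p₁ + b·p₂ ≈ (0.647, 0.142, -0.749); φ = arcsin(p_z) ≈ -48.53°, λ = atan2(p_y, p_x) ≈ 12.42°.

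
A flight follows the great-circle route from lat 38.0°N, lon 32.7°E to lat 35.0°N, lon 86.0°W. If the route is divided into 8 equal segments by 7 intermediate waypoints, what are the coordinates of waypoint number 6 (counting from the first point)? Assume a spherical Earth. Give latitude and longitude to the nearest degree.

Write both endpoints as unit vectors p₁, p₂ with components (cos φ cos λ, cos φ sin λ, sin φ).
The central angle between the endpoints is δ = arccos(p₁·p₂) ≈ 1.528 rad (87.5°).
Interpolate at f = 6/8 with slerp weights a = sin((1−f)δ)/sin δ ≈ 0.373, b = sin(fδ)/sin δ ≈ 0.912.
p = a·p₁ + b·p₂ ≈ (0.299, -0.586, 0.753); φ = arcsin(p_z) ≈ 48.82°, λ = atan2(p_y, p_x) ≈ -62.94°.

≈ lat 49°N, lon 63°W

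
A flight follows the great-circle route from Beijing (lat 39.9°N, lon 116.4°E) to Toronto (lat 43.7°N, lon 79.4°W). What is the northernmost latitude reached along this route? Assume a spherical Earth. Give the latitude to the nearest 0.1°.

≈ 81.3°N

The great circle lies in the plane with unit normal n̂ = (p₁ × p₂)/|p₁ × p₂|.
Here n̂_z ≈ +0.152; the vertex latitude is φ_max = arccos|n̂_z| ≈ 81.3°.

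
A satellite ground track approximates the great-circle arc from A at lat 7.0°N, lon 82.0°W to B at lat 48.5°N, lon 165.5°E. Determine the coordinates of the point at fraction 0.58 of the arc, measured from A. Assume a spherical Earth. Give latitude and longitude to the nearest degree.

Write both endpoints as unit vectors p₁, p₂ with components (cos φ cos λ, cos φ sin λ, sin φ).
The central angle between the endpoints is δ = arccos(p₁·p₂) ≈ 1.732 rad (99.2°).
Interpolate at f = 0.58 with slerp weights a = sin((1−f)δ)/sin δ ≈ 0.674, b = sin(fδ)/sin δ ≈ 0.855.
p = a·p₁ + b·p₂ ≈ (-0.455, -0.520, 0.722); φ = arcsin(p_z) ≈ 46.26°, λ = atan2(p_y, p_x) ≈ -131.20°.

≈ lat 46°N, lon 131°W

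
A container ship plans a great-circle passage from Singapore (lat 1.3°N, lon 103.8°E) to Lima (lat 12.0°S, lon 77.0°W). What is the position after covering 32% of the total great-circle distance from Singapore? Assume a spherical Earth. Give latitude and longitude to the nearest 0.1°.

≈ lat 52.7°S, lon 109.4°E

Convert each endpoint to a unit vector on the sphere (x = cos φ cos λ, y = cos φ sin λ, z = sin φ).
The central angle between the endpoints is δ = arccos(p₁·p₂) ≈ 2.954 rad (169.3°).
Interpolate at f = 0.32 with slerp weights a = sin((1−f)δ)/sin δ ≈ 4.864, b = sin(fδ)/sin δ ≈ 4.355.
p = a·p₁ + b·p₂ ≈ (-0.202, 0.572, -0.795); φ = arcsin(p_z) ≈ -52.66°, λ = atan2(p_y, p_x) ≈ 109.43°.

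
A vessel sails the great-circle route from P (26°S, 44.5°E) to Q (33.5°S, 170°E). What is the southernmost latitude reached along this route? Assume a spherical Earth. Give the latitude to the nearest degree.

≈ 52°S

The great circle lies in the plane with unit normal n̂ = (p₁ × p₂)/|p₁ × p₂|.
Here n̂_z ≈ +0.622; the vertex latitude is φ_max = arccos|n̂_z| ≈ 51.5°.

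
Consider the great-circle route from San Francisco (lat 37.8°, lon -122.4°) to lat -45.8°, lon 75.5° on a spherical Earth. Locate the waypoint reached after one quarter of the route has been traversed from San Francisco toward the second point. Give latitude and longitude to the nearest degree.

Convert each endpoint to a unit vector on the sphere (x = cos φ cos λ, y = cos φ sin λ, z = sin φ).
The central angle between the endpoints is δ = arccos(p₁·p₂) ≈ 2.871 rad (164.5°).
Interpolate at f = 1/4 with slerp weights a = sin((1−f)δ)/sin δ ≈ 3.124, b = sin(fδ)/sin δ ≈ 2.460.
p = a·p₁ + b·p₂ ≈ (-0.893, -0.424, 0.151); φ = arcsin(p_z) ≈ 8.68°, λ = atan2(p_y, p_x) ≈ -154.63°.

≈ lat 9°, lon -155°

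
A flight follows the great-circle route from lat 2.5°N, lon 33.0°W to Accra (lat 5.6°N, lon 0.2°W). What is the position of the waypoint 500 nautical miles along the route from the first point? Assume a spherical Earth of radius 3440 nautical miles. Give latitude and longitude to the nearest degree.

≈ lat 3°N, lon 25°W

The haversine formula gives a central angle δ ≈ 0.573 rad (32.9°) between the endpoints. The total great-circle distance is δ·R ≈ 0.573 × 3440 ≈ 1973 nmi, so the target fraction is f = 500/1973 ≈ 0.253.
Interpolate at f ≈ 0.253 with slerp weights a = sin((1−f)δ)/sin δ ≈ 0.765, b = sin(fδ)/sin δ ≈ 0.267.
p = a·p₁ + b·p₂ ≈ (0.907, -0.417, 0.059); φ = arcsin(p_z) ≈ 3.41°, λ = atan2(p_y, p_x) ≈ -24.71°.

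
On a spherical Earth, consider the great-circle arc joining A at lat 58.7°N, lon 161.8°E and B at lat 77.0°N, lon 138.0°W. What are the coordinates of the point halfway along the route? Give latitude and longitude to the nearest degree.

Convert each endpoint to a unit vector on the sphere (x = cos φ cos λ, y = cos φ sin λ, z = sin φ).
The central angle between the endpoints is δ = arccos(p₁·p₂) ≈ 0.472 rad (27.0°).
Interpolate at f = 1/2 with slerp weights a = sin((1−f)δ)/sin δ ≈ 0.514, b = sin(fδ)/sin δ ≈ 0.514.
p = a·p₁ + b·p₂ ≈ (-0.340, 0.006, 0.940); φ = arcsin(p_z) ≈ 70.13°, λ = atan2(p_y, p_x) ≈ 178.98°.

≈ lat 70°N, lon 179°E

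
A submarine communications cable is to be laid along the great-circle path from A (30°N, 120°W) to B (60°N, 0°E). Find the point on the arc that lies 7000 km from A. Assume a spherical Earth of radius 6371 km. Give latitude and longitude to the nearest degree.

≈ (67°N, 29°W)

Write both endpoints as unit vectors p₁, p₂ with components (cos φ cos λ, cos φ sin λ, sin φ).
The central angle between the endpoints is δ = arccos(p₁·p₂) ≈ 1.353 rad (77.5°). The total great-circle distance is δ·R ≈ 1.353 × 6371 ≈ 8617 km, so the target fraction is f = 7000/8617 ≈ 0.812.
Interpolate at f ≈ 0.812 with slerp weights a = sin((1−f)δ)/sin δ ≈ 0.257, b = sin(fδ)/sin δ ≈ 0.912.
p = a·p₁ + b·p₂ ≈ (0.345, -0.193, 0.919); φ = arcsin(p_z) ≈ 66.73°, λ = atan2(p_y, p_x) ≈ -29.23°.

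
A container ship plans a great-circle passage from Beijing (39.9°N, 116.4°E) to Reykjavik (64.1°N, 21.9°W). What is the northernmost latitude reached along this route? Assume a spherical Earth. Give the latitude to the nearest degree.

The great circle lies in the plane with unit normal n̂ = (p₁ × p₂)/|p₁ × p₂|.
Here n̂_z ≈ -0.236; the vertex latitude is φ_max = arccos|n̂_z| ≈ 76.4°.

≈ 76°N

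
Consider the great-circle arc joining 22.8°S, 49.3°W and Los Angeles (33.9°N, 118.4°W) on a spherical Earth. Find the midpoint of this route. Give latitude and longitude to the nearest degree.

Write both endpoints as unit vectors p₁, p₂ with components (cos φ cos λ, cos φ sin λ, sin φ).
The central angle between the endpoints is δ = arccos(p₁·p₂) ≈ 1.514 rad (86.7°).
Interpolate at f = 1/2 with slerp weights a = sin((1−f)δ)/sin δ ≈ 0.688, b = sin(fδ)/sin δ ≈ 0.688.
p = a·p₁ + b·p₂ ≈ (0.142, -0.983, 0.117); φ = arcsin(p_z) ≈ 6.72°, λ = atan2(p_y, p_x) ≈ -81.78°.

≈ 7°N, 82°W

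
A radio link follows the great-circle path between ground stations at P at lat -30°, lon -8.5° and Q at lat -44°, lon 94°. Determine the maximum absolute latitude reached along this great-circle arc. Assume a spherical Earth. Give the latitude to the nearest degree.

≈ -52°

The great circle lies in the plane with unit normal n̂ = (p₁ × p₂)/|p₁ × p₂|.
Here n̂_z ≈ +0.622; the vertex latitude is φ_max = arccos|n̂_z| ≈ 51.5°.
Check via Clairaut: cos φ_max = |cos φ₁| · sin C = cos(30.0°)·sin(134.1°) ≈ 0.622, again giving ≈ 51.5°.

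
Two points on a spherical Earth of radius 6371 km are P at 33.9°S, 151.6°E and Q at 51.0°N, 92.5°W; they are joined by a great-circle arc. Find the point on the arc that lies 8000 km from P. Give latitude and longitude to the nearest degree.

≈ 20°N, 159°W

Convert each endpoint to a unit vector on the sphere (x = cos φ cos λ, y = cos φ sin λ, z = sin φ).
The central angle between the endpoints is δ = arccos(p₁·p₂) ≈ 2.294 rad (131.4°). The total great-circle distance is δ·R ≈ 2.294 × 6371 ≈ 14614 km, so the target fraction is f = 8000/14614 ≈ 0.547.
Interpolate at f ≈ 0.547 with slerp weights a = sin((1−f)δ)/sin δ ≈ 1.149, b = sin(fδ)/sin δ ≈ 1.268.
p = a·p₁ + b·p₂ ≈ (-0.874, -0.344, 0.345); φ = arcsin(p_z) ≈ 20.16°, λ = atan2(p_y, p_x) ≈ -158.53°.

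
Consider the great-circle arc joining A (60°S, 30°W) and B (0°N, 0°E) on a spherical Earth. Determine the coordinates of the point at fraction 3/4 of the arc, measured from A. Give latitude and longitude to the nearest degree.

≈ (15°S, 5°W)

Write both endpoints as unit vectors p₁, p₂ with components (cos φ cos λ, cos φ sin λ, sin φ).
The central angle between the endpoints is δ = arccos(p₁·p₂) ≈ 1.123 rad (64.3°).
Interpolate at f = 3/4 with slerp weights a = sin((1−f)δ)/sin δ ≈ 0.307, b = sin(fδ)/sin δ ≈ 0.828.
p = a·p₁ + b·p₂ ≈ (0.961, -0.077, -0.266); φ = arcsin(p_z) ≈ -15.44°, λ = atan2(p_y, p_x) ≈ -4.57°.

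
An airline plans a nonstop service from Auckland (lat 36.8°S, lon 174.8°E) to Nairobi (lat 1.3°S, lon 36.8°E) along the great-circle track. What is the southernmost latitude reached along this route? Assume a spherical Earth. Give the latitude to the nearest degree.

The great circle lies in the plane with unit normal n̂ = (p₁ × p₂)/|p₁ × p₂|.
Here n̂_z ≈ -0.658; the vertex latitude is φ_max = arccos|n̂_z| ≈ 48.8°.
Check via Clairaut: cos φ_max = |cos φ₁| · sin C = cos(36.8°)·sin(124.7°) ≈ 0.658, again giving ≈ 48.8°.

≈ 49°S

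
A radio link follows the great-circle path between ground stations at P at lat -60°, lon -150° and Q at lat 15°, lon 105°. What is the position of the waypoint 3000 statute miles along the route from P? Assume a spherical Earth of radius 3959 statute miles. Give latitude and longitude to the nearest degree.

≈ lat -41°, lon 144°

Convert each endpoint to a unit vector on the sphere (x = cos φ cos λ, y = cos φ sin λ, z = sin φ).
The central angle between the endpoints is δ = arccos(p₁·p₂) ≈ 1.927 rad (110.4°). The total great-circle distance is δ·R ≈ 1.927 × 3959 ≈ 7631 mi, so the target fraction is f = 3000/7631 ≈ 0.393.
Interpolate at f ≈ 0.393 with slerp weights a = sin((1−f)δ)/sin δ ≈ 0.982, b = sin(fδ)/sin δ ≈ 0.733.
p = a·p₁ + b·p₂ ≈ (-0.609, 0.439, -0.661); φ = arcsin(p_z) ≈ -41.38°, λ = atan2(p_y, p_x) ≈ 144.22°.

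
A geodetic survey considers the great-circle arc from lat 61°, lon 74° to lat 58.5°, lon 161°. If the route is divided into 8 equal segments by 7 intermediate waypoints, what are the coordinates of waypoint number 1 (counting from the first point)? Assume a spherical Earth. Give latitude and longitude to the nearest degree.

≈ lat 64°, lon 83°

The haversine formula gives a central angle δ ≈ 0.709 rad (40.6°) between the endpoints.
Interpolate at f = 1/8 with slerp weights a = sin((1−f)δ)/sin δ ≈ 0.893, b = sin(fδ)/sin δ ≈ 0.136.
p = a·p₁ + b·p₂ ≈ (0.052, 0.439, 0.897); φ = arcsin(p_z) ≈ 63.75°, λ = atan2(p_y, p_x) ≈ 83.23°.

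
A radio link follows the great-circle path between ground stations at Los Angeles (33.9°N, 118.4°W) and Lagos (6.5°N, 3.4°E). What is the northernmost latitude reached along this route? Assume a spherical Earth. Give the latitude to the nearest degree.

The great circle lies in the plane with unit normal n̂ = (p₁ × p₂)/|p₁ × p₂|.
Here n̂_z ≈ +0.755; the vertex latitude is φ_max = arccos|n̂_z| ≈ 41.0°.
Check via Clairaut: cos φ_max = |cos φ₁| · sin C = cos(33.9°)·sin(65.4°) ≈ 0.755, again giving ≈ 41.0°.

≈ 41°N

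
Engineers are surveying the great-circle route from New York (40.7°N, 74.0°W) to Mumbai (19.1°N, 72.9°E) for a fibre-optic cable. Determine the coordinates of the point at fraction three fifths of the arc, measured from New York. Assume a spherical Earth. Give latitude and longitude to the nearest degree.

≈ 56°N, 38°E

Convert each endpoint to a unit vector on the sphere (x = cos φ cos λ, y = cos φ sin λ, z = sin φ).
The central angle between the endpoints is δ = arccos(p₁·p₂) ≈ 1.968 rad (112.8°).
Interpolate at f = 3/5 with slerp weights a = sin((1−f)δ)/sin δ ≈ 0.768, b = sin(fδ)/sin δ ≈ 1.003.
p = a·p₁ + b·p₂ ≈ (0.439, 0.346, 0.829); φ = arcsin(p_z) ≈ 56.00°, λ = atan2(p_y, p_x) ≈ 38.24°.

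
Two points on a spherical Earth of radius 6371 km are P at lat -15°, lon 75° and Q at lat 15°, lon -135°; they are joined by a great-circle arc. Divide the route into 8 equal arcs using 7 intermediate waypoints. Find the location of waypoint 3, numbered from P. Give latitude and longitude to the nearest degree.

The haversine formula gives a central angle δ ≈ 2.636 rad (151.0°) between the endpoints.
Interpolate at f = 3/8 with slerp weights a = sin((1−f)δ)/sin δ ≈ 2.059, b = sin(fδ)/sin δ ≈ 1.725.
p = a·p₁ + b·p₂ ≈ (-0.664, 0.743, -0.086); φ = arcsin(p_z) ≈ -4.96°, λ = atan2(p_y, p_x) ≈ 131.76°.

≈ lat -5°, lon 132°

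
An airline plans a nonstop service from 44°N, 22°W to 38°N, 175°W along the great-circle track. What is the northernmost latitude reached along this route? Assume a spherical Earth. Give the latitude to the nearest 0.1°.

≈ 75.0°N

The great circle lies in the plane with unit normal n̂ = (p₁ × p₂)/|p₁ × p₂|.
Here n̂_z ≈ -0.258; the vertex latitude is φ_max = arccos|n̂_z| ≈ 75.0°.
Check via Clairaut: cos φ_max = |cos φ₁| · sin C = cos(44.0°)·sin(21.0°) ≈ 0.258, again giving ≈ 75.0°.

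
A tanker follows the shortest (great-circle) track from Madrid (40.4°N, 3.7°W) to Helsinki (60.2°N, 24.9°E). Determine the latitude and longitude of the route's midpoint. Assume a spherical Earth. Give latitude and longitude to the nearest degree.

Convert each endpoint to a unit vector on the sphere (x = cos φ cos λ, y = cos φ sin λ, z = sin φ).
The central angle between the endpoints is δ = arccos(p₁·p₂) ≈ 0.463 rad (26.5°).
Interpolate at f = 1/2 with slerp weights a = sin((1−f)δ)/sin δ ≈ 0.514, b = sin(fδ)/sin δ ≈ 0.514.
p = a·p₁ + b·p₂ ≈ (0.622, 0.082, 0.779); φ = arcsin(p_z) ≈ 51.14°, λ = atan2(p_y, p_x) ≈ 7.53°.

≈ 51°N, 8°E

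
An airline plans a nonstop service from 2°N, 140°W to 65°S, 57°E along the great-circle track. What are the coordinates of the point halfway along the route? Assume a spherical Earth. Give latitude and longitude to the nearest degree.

Write both endpoints as unit vectors p₁, p₂ with components (cos φ cos λ, cos φ sin λ, sin φ).
The central angle between the endpoints is δ = arccos(p₁·p₂) ≈ 2.021 rad (115.8°).
Interpolate at f = 1/2 with slerp weights a = sin((1−f)δ)/sin δ ≈ 0.941, b = sin(fδ)/sin δ ≈ 0.941.
p = a·p₁ + b·p₂ ≈ (-0.504, -0.271, -0.820); φ = arcsin(p_z) ≈ -55.10°, λ = atan2(p_y, p_x) ≈ -151.73°.

≈ 55°S, 152°W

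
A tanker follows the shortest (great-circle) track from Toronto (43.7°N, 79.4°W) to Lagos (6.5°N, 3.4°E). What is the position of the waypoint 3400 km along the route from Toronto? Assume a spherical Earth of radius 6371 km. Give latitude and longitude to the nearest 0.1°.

The haversine formula gives a central angle δ ≈ 1.402 rad (80.3°) between the endpoints. The total great-circle distance is δ·R ≈ 1.402 × 6371 ≈ 8931 km, so the target fraction is f = 3400/8931 ≈ 0.381.
Interpolate at f ≈ 0.381 with slerp weights a = sin((1−f)δ)/sin δ ≈ 0.774, b = sin(fδ)/sin δ ≈ 0.516.
p = a·p₁ + b·p₂ ≈ (0.615, -0.520, 0.593); φ = arcsin(p_z) ≈ 36.39°, λ = atan2(p_y, p_x) ≈ -40.21°.

≈ (36.4°N, 40.2°W)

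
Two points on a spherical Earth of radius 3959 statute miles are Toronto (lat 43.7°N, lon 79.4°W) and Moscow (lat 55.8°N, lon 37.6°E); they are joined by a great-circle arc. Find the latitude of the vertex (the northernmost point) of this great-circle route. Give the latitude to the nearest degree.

The great circle lies in the plane with unit normal n̂ = (p₁ × p₂)/|p₁ × p₂|.
Here n̂_z ≈ +0.393; the vertex latitude is φ_max = arccos|n̂_z| ≈ 66.9°.

≈ 67°N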